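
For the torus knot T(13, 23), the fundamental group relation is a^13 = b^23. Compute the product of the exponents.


The relation is a^13 = b^23.
Product of exponents = 13 * 23
= 299

299


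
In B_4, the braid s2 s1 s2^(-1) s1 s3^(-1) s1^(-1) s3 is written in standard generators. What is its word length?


The word length counts the number of generators (including inverses).
Listing each generator: s2, s1, s2^(-1), s1, s3^(-1), s1^(-1), s3
There are 7 generators in this braid word.

7


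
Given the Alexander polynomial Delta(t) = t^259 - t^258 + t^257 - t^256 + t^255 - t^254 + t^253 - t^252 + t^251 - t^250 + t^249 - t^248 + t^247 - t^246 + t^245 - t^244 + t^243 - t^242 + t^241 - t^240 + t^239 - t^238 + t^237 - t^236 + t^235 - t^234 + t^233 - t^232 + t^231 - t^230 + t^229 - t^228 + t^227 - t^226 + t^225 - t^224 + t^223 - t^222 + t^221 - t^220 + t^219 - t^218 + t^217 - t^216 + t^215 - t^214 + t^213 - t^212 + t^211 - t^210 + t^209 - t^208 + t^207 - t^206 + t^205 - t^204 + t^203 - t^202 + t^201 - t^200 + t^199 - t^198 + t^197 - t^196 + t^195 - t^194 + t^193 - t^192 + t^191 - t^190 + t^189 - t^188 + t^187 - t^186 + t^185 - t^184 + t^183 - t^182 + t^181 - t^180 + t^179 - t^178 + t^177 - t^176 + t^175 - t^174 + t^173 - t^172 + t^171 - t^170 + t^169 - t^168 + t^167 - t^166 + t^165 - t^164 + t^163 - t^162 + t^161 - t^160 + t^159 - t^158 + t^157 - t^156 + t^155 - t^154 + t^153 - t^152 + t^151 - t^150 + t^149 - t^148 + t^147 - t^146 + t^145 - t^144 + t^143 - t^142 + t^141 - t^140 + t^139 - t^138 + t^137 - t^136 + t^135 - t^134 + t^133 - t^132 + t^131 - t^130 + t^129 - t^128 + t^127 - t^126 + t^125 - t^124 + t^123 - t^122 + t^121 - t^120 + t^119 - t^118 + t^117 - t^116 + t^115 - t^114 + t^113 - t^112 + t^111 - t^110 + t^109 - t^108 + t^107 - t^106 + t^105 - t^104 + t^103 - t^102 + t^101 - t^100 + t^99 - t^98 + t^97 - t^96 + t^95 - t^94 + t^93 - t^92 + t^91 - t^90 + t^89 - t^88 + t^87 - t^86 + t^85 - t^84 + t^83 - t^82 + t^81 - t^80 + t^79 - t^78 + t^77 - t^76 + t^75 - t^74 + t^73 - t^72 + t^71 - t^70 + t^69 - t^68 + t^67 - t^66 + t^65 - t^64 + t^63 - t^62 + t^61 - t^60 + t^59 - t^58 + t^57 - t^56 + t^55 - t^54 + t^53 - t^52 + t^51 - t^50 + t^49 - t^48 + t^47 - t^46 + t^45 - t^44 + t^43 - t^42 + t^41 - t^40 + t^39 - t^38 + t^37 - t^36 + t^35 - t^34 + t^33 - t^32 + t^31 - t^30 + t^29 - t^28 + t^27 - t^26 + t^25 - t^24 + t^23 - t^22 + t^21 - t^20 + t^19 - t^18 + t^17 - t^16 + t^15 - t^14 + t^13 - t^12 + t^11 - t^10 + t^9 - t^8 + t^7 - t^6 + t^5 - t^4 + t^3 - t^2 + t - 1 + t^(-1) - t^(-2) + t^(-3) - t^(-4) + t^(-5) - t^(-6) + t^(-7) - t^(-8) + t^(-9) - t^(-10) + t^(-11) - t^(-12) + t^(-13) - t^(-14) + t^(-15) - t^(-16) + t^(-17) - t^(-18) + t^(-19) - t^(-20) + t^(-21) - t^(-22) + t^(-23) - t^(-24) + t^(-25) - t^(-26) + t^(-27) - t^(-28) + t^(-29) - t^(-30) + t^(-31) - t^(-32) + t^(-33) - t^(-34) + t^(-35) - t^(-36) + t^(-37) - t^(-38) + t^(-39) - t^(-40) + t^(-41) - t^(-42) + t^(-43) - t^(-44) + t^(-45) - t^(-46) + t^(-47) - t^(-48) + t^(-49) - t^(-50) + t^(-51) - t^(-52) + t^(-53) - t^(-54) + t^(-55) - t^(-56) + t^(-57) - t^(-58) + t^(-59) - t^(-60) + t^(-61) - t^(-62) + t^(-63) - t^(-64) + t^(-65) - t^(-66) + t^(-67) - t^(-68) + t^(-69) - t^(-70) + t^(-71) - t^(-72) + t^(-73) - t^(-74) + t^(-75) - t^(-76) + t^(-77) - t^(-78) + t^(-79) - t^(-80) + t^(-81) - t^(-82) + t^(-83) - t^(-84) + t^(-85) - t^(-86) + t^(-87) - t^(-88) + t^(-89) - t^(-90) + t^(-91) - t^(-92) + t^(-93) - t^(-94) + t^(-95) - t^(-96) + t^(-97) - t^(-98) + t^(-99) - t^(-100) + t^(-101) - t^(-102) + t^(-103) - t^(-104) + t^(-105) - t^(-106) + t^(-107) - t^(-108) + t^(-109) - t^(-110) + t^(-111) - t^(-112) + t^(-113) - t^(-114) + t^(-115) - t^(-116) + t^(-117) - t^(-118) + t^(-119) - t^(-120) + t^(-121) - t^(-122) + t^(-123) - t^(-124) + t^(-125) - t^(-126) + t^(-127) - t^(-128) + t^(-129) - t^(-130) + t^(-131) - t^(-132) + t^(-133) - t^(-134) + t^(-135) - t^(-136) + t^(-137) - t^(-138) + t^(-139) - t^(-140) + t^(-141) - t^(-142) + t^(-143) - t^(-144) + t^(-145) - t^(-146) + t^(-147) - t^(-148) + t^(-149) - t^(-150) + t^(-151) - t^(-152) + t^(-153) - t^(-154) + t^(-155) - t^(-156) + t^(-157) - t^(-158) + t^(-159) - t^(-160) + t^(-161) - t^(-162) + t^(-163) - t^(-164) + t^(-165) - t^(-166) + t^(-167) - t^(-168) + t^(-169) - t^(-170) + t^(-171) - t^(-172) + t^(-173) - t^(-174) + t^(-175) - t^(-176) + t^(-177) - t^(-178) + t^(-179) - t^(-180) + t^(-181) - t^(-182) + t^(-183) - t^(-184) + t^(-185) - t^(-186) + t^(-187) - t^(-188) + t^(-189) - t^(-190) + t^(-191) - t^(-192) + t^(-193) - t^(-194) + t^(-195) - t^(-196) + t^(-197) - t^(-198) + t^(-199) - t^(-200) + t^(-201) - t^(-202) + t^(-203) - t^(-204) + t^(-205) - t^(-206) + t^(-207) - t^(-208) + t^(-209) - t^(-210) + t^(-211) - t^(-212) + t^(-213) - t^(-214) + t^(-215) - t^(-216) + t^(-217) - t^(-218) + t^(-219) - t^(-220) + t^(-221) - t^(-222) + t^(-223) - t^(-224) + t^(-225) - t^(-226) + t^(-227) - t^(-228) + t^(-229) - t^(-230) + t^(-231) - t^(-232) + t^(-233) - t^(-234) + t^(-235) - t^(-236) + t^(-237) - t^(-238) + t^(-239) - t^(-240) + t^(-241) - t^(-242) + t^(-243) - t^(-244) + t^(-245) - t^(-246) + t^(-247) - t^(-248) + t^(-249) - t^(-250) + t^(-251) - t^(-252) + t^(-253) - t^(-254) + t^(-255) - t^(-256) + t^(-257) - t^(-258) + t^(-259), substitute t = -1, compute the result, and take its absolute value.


Step 1: The polynomial has 519 terms with alternating signs, exponents from 259 down to -259.
Step 2: Substitute t = -1. The i-th term has coefficient (-1)^i and exponent (m-i),
  so its value is (-1)^i * (-1)^(m-i) = (-1)^m = -1 for every i.
Step 3: All 519 terms equal -1, so Delta(-1) = 519 * (-1) = -519
Step 4: |Delta(-1)| = 519

519


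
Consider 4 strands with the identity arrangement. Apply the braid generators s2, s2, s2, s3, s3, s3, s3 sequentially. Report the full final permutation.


Starting with identity [1, 2, 3, 4].
Apply generators in sequence:
  After s2: [1, 3, 2, 4]
  After s2: [1, 2, 3, 4]
  After s2: [1, 3, 2, 4]
  After s3: [1, 3, 4, 2]
  After s3: [1, 3, 2, 4]
  After s3: [1, 3, 4, 2]
  After s3: [1, 3, 2, 4]
Final permutation: [1, 3, 2, 4]

[1, 3, 2, 4]


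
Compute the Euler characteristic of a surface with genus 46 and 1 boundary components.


chi = 2 - 2g - b
= 2 - 2*46 - 1
= 2 - 92 - 1 = -91

-91


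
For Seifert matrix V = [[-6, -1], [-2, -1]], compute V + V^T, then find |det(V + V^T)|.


Step 1: Form V + V^T where V = [[-6, -1], [-2, -1]]
  V^T = [[-6, -2], [-1, -1]]
  V + V^T = [[-12, -3], [-3, -2]]
Step 2: det(V + V^T) = (-12)*(-2) - (-3)*(-3)
  = 24 - 9 = 15
Step 3: Knot determinant = |det(V + V^T)| = |15| = 15

15


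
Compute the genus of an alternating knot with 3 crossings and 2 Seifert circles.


For alternating knots, g = (c - s + 1)/2.
= (3 - 2 + 1)/2
= 2/2 = 1

1


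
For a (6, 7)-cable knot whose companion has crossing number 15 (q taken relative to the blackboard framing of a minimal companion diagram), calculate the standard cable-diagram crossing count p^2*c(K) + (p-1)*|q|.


Step 1: Each of the c(K) crossings of the companion diagram becomes p*p = p^2 crossings among the p parallel strands, and each of the |q| twists s_1 s_2 ... s_(p-1) adds (p-1) crossings.
  Crossings = p^2 * c(K) + (p-1)*|q|
Step 2: = 6^2 * 15 + (6-1)*7
Step 3: = 36*15 + 5*7
Step 4: = 540 + 35 = 575

575


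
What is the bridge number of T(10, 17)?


The bridge number of T(p,q) is min(p,q).
min(10, 17) = 10

10


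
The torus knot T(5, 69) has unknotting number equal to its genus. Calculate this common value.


For a torus knot T(p,q), both the unknotting number and genus equal (p-1)(q-1)/2.
= (5-1)(69-1)/2
= 4*68/2
= 272/2 = 136

136


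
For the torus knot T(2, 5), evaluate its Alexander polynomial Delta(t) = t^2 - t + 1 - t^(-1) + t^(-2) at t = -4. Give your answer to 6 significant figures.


Substituting t = -4 into Delta(t) = t^2 - t + 1 - t^(-1) + t^(-2):
Term values: (16) + (4) + (1) + (0.25) + (0.0625)
Sum = 21.3125
Rounded to 6 significant figures: 21.3125

21.3125


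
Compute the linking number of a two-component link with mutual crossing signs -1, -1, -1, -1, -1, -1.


Step 1: Count positive crossings: 0
Step 2: Count negative crossings: 6
Step 3: Sum of signs = 0 - 6 = -6
Step 4: Linking number = sum/2 = -6/2 = -3

-3


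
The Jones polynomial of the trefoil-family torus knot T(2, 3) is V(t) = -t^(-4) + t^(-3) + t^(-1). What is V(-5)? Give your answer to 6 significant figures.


Substituting t = -5 into V(t) = -t^(-4) + t^(-3) + t^(-1):
  (-)t^(-4) = -0.0016
  (+)t^(-3) = -0.008
  (+)t^(-1) = -0.2
Sum = (-0.0016) + (-0.008) + (-0.2)
= -0.2096
Rounded to 6 significant figures: -0.2096

-0.2096


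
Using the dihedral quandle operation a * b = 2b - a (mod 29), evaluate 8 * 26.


8 * 26 = 2*26 - 8 mod 29
= 52 - 8 mod 29
= 44 mod 29 = 15

15


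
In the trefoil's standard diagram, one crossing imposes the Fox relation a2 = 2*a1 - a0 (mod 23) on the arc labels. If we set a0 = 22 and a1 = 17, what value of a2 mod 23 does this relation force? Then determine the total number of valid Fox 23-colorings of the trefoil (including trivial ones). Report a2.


Step 1: Apply the given crossing relation 2*a1 - a0 - a2 = 0 (mod 23).
  a2 = 2*a1 - a0 mod 23
  a2 = 2*17 - 22 mod 23
  a2 = 34 - 22 mod 23
  a2 = 12 mod 23 = 12
Step 2: The trefoil has determinant 3.
  Number of Fox p-colorings (p prime) is p^2 if p = 3, else p.
  Since 23 does not divide 3, only trivial (constant) colorings exist.
  (So the trial a0 = 22, a1 = 17 with a0 != a1 does NOT extend to a valid coloring of the whole trefoil: the other two crossing relations require 3*(a1 - a0) = 0 (mod 23), which fails.)
  Total colorings = 23
Step 3: a2 = 12, total Fox 23-colorings = 23

12


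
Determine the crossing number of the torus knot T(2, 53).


For a torus knot T(p, q) with gcd(p,q)=1,
the crossing number is min(p*(q-1), q*(p-1)).
p*(q-1) = 2*52 = 104
q*(p-1) = 53*1 = 53
min(104, 53) = 53

53


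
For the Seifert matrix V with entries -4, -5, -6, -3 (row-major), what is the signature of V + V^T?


Step 1: V + V^T = [[-8, -11], [-11, -6]]
Step 2: trace = -14, det = -73
Step 3: Discriminant = (-14)^2 - 4*(-73) = 488
Step 4: Eigenvalues: 4.04536, -18.0454
Step 5: Signature = (# positive eigenvalues) - (# negative eigenvalues) = 0

0


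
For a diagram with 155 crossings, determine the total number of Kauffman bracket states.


Each crossing contributes 2 choices (A-smoothing or B-smoothing).
Total states = 2^155 = 45671926166590716193865151022383844364247891968

45671926166590716193865151022383844364247891968


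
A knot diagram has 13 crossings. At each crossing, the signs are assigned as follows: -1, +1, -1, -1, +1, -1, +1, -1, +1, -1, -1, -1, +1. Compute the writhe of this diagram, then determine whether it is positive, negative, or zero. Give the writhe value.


Step 1: Count positive crossings (+1).
Positive crossings: 5
Step 2: Count negative crossings (-1).
Negative crossings: 8
Step 3: Writhe = (positive) - (negative)
w = 5 - 8 = -3
Step 4: |w| = 3, and w is negative

-3


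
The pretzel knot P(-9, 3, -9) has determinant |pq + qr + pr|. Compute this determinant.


Step 1: Compute pq + qr + pr.
pq = (-9)*3 = -27
qr = 3*(-9) = -27
pr = (-9)*(-9) = 81
pq + qr + pr = -27 + (-27) + 81 = 27
Step 2: Take absolute value.
det(P(-9,3,-9)) = |27| = 27

27


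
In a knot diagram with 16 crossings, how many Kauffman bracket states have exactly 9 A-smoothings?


We choose which 9 of 16 crossings get A-smoothings.
C(16, 9) = 16! / (9! * 7!)
= 11440

11440


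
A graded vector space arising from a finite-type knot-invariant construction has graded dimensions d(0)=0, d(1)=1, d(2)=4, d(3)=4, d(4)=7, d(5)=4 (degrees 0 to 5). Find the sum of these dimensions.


Total dimension = d(0) + d(1) + ... + d(5)
= 0 + 1 + 4 + 4 + 7 + 4
= 20

20


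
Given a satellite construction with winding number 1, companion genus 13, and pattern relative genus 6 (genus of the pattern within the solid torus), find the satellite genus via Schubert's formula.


Schubert: g(satellite) = g_rel(pattern) + |winding| * g(companion),
where g_rel(pattern) is the genus of the pattern relative to the solid torus.
= 6 + 1 * 13
= 6 + 13 = 19

19


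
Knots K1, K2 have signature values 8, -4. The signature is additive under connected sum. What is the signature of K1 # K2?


The signature is additive under connected sum.
signature(K1 # K2) = (8) + (-4)
= 4

4


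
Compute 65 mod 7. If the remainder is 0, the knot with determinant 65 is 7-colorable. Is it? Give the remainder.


Step 1: A knot is p-colorable if and only if p divides its determinant.
Step 2: Compute 65 mod 7.
65 = 9 * 7 + 2
Step 3: 65 mod 7 = 2
Step 4: The knot is 7-colorable: no

2


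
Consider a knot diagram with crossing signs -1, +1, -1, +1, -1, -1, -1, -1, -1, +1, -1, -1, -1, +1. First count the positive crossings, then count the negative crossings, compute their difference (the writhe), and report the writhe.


Step 1: Count positive crossings (+1).
Positive crossings: 4
Step 2: Count negative crossings (-1).
Negative crossings: 10
Step 3: Writhe = (positive) - (negative)
w = 4 - 10 = -6
Step 4: |w| = 6, and w is negative

-6


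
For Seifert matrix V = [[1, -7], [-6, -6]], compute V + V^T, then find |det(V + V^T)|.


Step 1: Form V + V^T where V = [[1, -7], [-6, -6]]
  V^T = [[1, -6], [-7, -6]]
  V + V^T = [[2, -13], [-13, -12]]
Step 2: det(V + V^T) = 2*(-12) - (-13)*(-13)
  = -24 - 169 = -193
Step 3: Knot determinant = |det(V + V^T)| = |-193| = 193

193


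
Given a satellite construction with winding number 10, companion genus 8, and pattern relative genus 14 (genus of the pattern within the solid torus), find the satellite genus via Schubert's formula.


Schubert: g(satellite) = g_rel(pattern) + |winding| * g(companion),
where g_rel(pattern) is the genus of the pattern relative to the solid torus.
= 14 + 10 * 8
= 14 + 80 = 94

94


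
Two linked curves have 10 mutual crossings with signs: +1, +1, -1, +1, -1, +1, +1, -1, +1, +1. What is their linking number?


Step 1: Count positive crossings: 7
Step 2: Count negative crossings: 3
Step 3: Sum of signs = 7 - 3 = 4
Step 4: Linking number = sum/2 = 4/2 = 2

2


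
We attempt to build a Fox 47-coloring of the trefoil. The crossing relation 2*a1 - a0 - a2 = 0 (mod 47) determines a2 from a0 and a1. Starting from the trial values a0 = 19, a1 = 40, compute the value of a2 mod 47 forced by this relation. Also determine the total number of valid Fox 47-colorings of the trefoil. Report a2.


Step 1: Apply the given crossing relation 2*a1 - a0 - a2 = 0 (mod 47).
  a2 = 2*a1 - a0 mod 47
  a2 = 2*40 - 19 mod 47
  a2 = 80 - 19 mod 47
  a2 = 61 mod 47 = 14
Step 2: The trefoil has determinant 3.
  Number of Fox p-colorings (p prime) is p^2 if p = 3, else p.
  Since 47 does not divide 3, only trivial (constant) colorings exist.
  (So the trial a0 = 19, a1 = 40 with a0 != a1 does NOT extend to a valid coloring of the whole trefoil: the other two crossing relations require 3*(a1 - a0) = 0 (mod 47), which fails.)
  Total colorings = 47
Step 3: a2 = 14, total Fox 47-colorings = 47

14


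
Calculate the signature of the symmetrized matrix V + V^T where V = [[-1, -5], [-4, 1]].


Step 1: V + V^T = [[-2, -9], [-9, 2]]
Step 2: trace = 0, det = -85
Step 3: Discriminant = 0^2 - 4*(-85) = 340
Step 4: Eigenvalues: 9.21954, -9.21954
Step 5: Signature = (# positive eigenvalues) - (# negative eigenvalues) = 0

0


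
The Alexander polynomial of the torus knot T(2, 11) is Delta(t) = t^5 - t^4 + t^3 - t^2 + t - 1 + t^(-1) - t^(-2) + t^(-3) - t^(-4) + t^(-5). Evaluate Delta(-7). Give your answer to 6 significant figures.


Substituting t = -7 into Delta(t) = t^5 - t^4 + t^3 - t^2 + t - 1 + t^(-1) - t^(-2) + t^(-3) - t^(-4) + t^(-5):
Term values: (-16807) + (-2401) + (-343) + (-49) + (-7) + (-1) + (-0.142857) + (-0.0204082) + (-0.00291545) + (-0.000416493) + (-5.9499e-05)
Sum = -19608.16666
Rounded to 6 significant figures: -19608.2

-19608.2


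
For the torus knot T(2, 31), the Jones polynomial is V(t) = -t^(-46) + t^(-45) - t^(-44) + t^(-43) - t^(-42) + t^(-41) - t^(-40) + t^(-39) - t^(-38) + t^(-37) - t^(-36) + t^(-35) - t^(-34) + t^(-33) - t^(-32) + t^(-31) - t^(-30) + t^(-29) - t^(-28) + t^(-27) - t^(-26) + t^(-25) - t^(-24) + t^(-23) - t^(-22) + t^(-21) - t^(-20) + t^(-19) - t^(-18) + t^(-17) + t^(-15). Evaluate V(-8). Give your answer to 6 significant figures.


Substituting t = -8 into V(t) = -t^(-46) + t^(-45) - t^(-44) + t^(-43) - t^(-42) + t^(-41) - t^(-40) + t^(-39) - t^(-38) + t^(-37) - t^(-36) + t^(-35) - t^(-34) + t^(-33) - t^(-32) + t^(-31) - t^(-30) + t^(-29) - t^(-28) + t^(-27) - t^(-26) + t^(-25) - t^(-24) + t^(-23) - t^(-22) + t^(-21) - t^(-20) + t^(-19) - t^(-18) + t^(-17) + t^(-15):
  (-)t^(-46) = -2.86986e-42
  (+)t^(-45) = -2.29589e-41
  (-)t^(-44) = -1.83671e-40
  (+)t^(-43) = -1.46937e-39
  (-)t^(-42) = -1.17549e-38
  (+)t^(-41) = -9.40395e-38
  (-)t^(-40) = -7.52316e-37
  (+)t^(-39) = -6.01853e-36
  (-)t^(-38) = -4.81482e-35
  (+)t^(-37) = -3.85186e-34
  (-)t^(-36) = -3.08149e-33
  (+)t^(-35) = -2.46519e-32
  (-)t^(-34) = -1.97215e-31
  (+)t^(-33) = -1.57772e-30
  (-)t^(-32) = -1.26218e-29
  (+)t^(-31) = -1.00974e-28
  (-)t^(-30) = -8.07794e-28
  (+)t^(-29) = -6.46235e-27
  (-)t^(-28) = -5.16988e-26
  (+)t^(-27) = -4.1359e-25
  (-)t^(-26) = -3.30872e-24
  (+)t^(-25) = -2.64698e-23
  (-)t^(-24) = -2.11758e-22
  (+)t^(-23) = -1.69407e-21
  (-)t^(-22) = -1.35525e-20
  (+)t^(-21) = -1.0842e-19
  (-)t^(-20) = -8.67362e-19
  (+)t^(-19) = -6.93889e-18
  (-)t^(-18) = -5.55112e-17
  (+)t^(-17) = -4.44089e-16
  (+)t^(-15) = -2.84217e-14
Sum = (-2.86986e-42) + (-2.29589e-41) + (-1.83671e-40) + (-1.46937e-39) + (-1.17549e-38) + (-9.40395e-38) + (-7.52316e-37) + (-6.01853e-36) + (-4.81482e-35) + (-3.85186e-34) + (-3.08149e-33) + (-2.46519e-32) + (-1.97215e-31) + (-1.57772e-30) + (-1.26218e-29) + (-1.00974e-28) + (-8.07794e-28) + (-6.46235e-27) + (-5.16988e-26) + (-4.1359e-25) + (-3.30872e-24) + (-2.64698e-23) + (-2.11758e-22) + (-1.69407e-21) + (-1.35525e-20) + (-1.0842e-19) + (-8.67362e-19) + (-6.93889e-18) + (-5.55112e-17) + (-4.44089e-16) + (-2.84217e-14)
= -2.892923996e-14
Rounded to 6 significant figures: -2.89292e-14

-2.89292e-14


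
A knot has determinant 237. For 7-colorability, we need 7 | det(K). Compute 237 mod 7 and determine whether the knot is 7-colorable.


Step 1: A knot is p-colorable if and only if p divides its determinant.
Step 2: Compute 237 mod 7.
237 = 33 * 7 + 6
Step 3: 237 mod 7 = 6
Step 4: The knot is 7-colorable: no

6


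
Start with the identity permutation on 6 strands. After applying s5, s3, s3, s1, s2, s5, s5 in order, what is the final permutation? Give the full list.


Starting with identity [1, 2, 3, 4, 5, 6].
Apply generators in sequence:
  After s5: [1, 2, 3, 4, 6, 5]
  After s3: [1, 2, 4, 3, 6, 5]
  After s3: [1, 2, 3, 4, 6, 5]
  After s1: [2, 1, 3, 4, 6, 5]
  After s2: [2, 3, 1, 4, 6, 5]
  After s5: [2, 3, 1, 4, 5, 6]
  After s5: [2, 3, 1, 4, 6, 5]
Final permutation: [2, 3, 1, 4, 6, 5]

[2, 3, 1, 4, 6, 5]


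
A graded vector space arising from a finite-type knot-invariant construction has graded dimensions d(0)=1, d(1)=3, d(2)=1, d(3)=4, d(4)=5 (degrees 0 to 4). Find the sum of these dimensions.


Total dimension = d(0) + d(1) + ... + d(4)
= 1 + 3 + 1 + 4 + 5
= 14

14


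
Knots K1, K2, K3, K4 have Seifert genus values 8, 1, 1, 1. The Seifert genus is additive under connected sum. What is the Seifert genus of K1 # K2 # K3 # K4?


The Seifert genus is additive under connected sum.
Seifert genus(K1 # K2 # K3 # K4) = (8) + (1) + (1) + (1)
= 11

11


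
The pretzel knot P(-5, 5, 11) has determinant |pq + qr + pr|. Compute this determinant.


Step 1: Compute pq + qr + pr.
pq = (-5)*5 = -25
qr = 5*11 = 55
pr = (-5)*11 = -55
pq + qr + pr = -25 + 55 + (-55) = -25
Step 2: Take absolute value.
det(P(-5,5,11)) = |-25| = 25

25


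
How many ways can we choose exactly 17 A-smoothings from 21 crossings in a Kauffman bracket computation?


We choose which 17 of 21 crossings get A-smoothings.
C(21, 17) = 21! / (17! * 4!)
= 5985

5985


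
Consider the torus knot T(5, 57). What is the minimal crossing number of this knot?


For a torus knot T(p, q) with gcd(p,q)=1,
the crossing number is min(p*(q-1), q*(p-1)).
p*(q-1) = 5*56 = 280
q*(p-1) = 57*4 = 228
min(280, 228) = 228

228


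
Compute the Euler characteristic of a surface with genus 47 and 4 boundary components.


chi = 2 - 2g - b
= 2 - 2*47 - 4
= 2 - 94 - 4 = -96

-96


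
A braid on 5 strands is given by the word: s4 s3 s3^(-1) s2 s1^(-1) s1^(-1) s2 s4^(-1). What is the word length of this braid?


The word length counts the number of generators (including inverses).
Listing each generator: s4, s3, s3^(-1), s2, s1^(-1), s1^(-1), s2, s4^(-1)
There are 8 generators in this braid word.

8


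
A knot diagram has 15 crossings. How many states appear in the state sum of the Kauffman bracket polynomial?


Each crossing contributes 2 choices (A-smoothing or B-smoothing).
Total states = 2^15 = 32768

32768


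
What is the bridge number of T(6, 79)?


The bridge number of T(p,q) is min(p,q).
min(6, 79) = 6

6


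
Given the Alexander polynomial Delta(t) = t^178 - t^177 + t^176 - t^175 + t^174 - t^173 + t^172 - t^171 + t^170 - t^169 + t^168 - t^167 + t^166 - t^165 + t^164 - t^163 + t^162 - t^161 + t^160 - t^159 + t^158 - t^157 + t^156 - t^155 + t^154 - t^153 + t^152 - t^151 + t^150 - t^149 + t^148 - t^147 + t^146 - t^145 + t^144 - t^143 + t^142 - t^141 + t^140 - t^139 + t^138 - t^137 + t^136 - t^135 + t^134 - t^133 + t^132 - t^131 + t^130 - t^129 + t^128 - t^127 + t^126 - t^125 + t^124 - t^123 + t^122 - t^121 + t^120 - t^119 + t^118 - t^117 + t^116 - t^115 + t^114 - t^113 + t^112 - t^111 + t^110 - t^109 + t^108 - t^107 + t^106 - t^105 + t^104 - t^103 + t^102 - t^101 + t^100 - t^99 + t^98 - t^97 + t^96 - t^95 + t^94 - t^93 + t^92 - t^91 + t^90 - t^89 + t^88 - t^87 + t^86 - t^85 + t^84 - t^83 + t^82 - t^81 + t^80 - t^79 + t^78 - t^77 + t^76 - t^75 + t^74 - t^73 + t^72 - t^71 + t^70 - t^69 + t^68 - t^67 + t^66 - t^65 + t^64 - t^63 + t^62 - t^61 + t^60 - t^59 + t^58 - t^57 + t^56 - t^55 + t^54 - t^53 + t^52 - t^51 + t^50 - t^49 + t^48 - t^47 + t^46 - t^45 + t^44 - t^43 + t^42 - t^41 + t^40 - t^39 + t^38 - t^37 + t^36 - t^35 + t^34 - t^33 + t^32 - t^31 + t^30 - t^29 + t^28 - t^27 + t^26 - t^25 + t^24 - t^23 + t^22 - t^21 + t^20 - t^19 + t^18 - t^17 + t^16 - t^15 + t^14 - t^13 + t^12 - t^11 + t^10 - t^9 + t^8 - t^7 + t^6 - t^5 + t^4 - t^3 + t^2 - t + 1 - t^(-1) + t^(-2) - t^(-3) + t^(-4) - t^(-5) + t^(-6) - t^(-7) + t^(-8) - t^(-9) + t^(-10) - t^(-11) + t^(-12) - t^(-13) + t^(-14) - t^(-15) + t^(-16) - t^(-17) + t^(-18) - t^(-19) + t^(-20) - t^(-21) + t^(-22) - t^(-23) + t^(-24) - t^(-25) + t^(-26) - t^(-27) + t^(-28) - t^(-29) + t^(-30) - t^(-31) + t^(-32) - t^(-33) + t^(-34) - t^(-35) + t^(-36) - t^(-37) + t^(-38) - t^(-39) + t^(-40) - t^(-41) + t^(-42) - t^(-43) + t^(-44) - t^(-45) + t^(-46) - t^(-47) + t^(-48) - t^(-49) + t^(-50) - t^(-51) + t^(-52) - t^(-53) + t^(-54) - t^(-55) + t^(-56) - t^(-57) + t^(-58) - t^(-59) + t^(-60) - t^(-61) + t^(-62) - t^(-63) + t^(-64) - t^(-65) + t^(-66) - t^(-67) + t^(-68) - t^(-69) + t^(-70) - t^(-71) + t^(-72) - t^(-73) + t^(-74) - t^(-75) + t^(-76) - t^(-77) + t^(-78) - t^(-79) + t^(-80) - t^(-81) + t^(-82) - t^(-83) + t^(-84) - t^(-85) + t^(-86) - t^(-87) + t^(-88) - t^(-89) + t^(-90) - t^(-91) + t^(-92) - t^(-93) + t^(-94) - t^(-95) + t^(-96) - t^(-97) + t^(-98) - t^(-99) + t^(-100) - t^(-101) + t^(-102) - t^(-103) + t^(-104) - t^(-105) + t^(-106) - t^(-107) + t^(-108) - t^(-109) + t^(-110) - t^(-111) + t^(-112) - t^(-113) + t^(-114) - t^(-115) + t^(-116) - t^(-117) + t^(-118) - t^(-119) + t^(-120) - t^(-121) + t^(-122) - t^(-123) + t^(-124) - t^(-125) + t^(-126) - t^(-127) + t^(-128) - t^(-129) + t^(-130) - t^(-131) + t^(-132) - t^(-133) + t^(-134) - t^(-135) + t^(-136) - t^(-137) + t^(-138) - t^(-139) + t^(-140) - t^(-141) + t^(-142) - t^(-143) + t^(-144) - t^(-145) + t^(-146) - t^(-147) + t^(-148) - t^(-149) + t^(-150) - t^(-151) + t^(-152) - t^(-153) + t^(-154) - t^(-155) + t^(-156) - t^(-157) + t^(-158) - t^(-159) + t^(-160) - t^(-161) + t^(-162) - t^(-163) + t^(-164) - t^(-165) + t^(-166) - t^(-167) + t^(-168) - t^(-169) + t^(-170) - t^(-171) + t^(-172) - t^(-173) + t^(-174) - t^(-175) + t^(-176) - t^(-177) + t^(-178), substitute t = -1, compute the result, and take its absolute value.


Step 1: The polynomial has 357 terms with alternating signs, exponents from 178 down to -178.
Step 2: Substitute t = -1. The i-th term has coefficient (-1)^i and exponent (m-i),
  so its value is (-1)^i * (-1)^(m-i) = (-1)^m = 1 for every i.
Step 3: All 357 terms equal 1, so Delta(-1) = 357 * (1) = 357
Step 4: |Delta(-1)| = 357

357


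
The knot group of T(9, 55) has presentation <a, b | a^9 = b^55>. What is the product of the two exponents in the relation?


The relation is a^9 = b^55.
Product of exponents = 9 * 55
= 495

495


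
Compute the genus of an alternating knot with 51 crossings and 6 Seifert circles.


For alternating knots, g = (c - s + 1)/2.
= (51 - 6 + 1)/2
= 46/2 = 23

23


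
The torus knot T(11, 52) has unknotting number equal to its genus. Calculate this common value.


For a torus knot T(p,q), both the unknotting number and genus equal (p-1)(q-1)/2.
= (11-1)(52-1)/2
= 10*51/2
= 510/2 = 255

255


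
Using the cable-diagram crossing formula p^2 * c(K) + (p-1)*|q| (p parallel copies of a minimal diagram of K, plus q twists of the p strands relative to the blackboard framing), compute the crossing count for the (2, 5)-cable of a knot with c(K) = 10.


Step 1: Each of the c(K) crossings of the companion diagram becomes p*p = p^2 crossings among the p parallel strands, and each of the |q| twists s_1 s_2 ... s_(p-1) adds (p-1) crossings.
  Crossings = p^2 * c(K) + (p-1)*|q|
Step 2: = 2^2 * 10 + (2-1)*5
Step 3: = 4*10 + 1*5
Step 4: = 40 + 5 = 45

45


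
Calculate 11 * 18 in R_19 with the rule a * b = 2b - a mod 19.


11 * 18 = 2*18 - 11 mod 19
= 36 - 11 mod 19
= 25 mod 19 = 6

6


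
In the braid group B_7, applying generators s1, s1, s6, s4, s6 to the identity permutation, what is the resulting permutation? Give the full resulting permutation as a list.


Starting with identity [1, 2, 3, 4, 5, 6, 7].
Apply generators in sequence:
  After s1: [2, 1, 3, 4, 5, 6, 7]
  After s1: [1, 2, 3, 4, 5, 6, 7]
  After s6: [1, 2, 3, 4, 5, 7, 6]
  After s4: [1, 2, 3, 5, 4, 7, 6]
  After s6: [1, 2, 3, 5, 4, 6, 7]
Final permutation: [1, 2, 3, 5, 4, 6, 7]

[1, 2, 3, 5, 4, 6, 7]


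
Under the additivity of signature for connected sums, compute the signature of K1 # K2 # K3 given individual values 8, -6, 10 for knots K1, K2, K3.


The signature is additive under connected sum.
signature(K1 # K2 # K3) = (8) + (-6) + (10)
= 12

12


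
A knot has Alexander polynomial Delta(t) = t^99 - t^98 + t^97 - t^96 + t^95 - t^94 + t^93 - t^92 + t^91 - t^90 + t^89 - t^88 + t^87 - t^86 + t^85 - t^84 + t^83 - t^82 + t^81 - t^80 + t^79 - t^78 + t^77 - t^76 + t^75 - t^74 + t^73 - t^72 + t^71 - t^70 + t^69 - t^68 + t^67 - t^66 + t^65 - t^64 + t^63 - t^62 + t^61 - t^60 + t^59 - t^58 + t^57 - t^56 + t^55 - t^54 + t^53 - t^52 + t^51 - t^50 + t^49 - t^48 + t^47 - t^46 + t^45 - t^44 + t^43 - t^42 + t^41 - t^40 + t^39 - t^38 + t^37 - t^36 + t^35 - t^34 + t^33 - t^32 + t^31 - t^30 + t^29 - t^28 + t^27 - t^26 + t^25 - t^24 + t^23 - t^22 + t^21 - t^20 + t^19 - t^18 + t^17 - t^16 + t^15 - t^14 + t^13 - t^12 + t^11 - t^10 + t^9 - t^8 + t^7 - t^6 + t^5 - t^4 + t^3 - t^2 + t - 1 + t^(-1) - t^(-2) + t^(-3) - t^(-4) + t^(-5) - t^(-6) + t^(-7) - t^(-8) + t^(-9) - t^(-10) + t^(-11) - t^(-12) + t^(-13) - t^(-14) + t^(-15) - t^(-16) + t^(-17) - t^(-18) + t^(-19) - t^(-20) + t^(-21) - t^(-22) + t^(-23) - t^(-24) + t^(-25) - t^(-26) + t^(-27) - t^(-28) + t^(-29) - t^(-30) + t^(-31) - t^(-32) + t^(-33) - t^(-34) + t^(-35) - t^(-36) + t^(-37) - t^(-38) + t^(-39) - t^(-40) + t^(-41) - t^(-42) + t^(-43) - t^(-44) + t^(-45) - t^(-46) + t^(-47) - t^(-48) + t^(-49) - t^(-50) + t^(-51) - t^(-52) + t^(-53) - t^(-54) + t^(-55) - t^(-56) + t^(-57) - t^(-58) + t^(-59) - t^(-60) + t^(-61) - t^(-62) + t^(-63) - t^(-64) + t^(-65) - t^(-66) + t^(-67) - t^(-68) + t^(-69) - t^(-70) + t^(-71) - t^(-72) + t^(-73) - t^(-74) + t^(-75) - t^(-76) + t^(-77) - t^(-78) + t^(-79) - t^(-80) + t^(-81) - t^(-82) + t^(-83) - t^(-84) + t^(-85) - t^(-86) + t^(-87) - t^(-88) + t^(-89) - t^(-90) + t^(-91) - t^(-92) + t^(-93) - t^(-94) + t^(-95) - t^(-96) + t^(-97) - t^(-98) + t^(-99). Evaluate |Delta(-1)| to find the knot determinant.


Step 1: The polynomial has 199 terms with alternating signs, exponents from 99 down to -99.
Step 2: Substitute t = -1. The i-th term has coefficient (-1)^i and exponent (m-i),
  so its value is (-1)^i * (-1)^(m-i) = (-1)^m = -1 for every i.
Step 3: All 199 terms equal -1, so Delta(-1) = 199 * (-1) = -199
Step 4: |Delta(-1)| = 199

199


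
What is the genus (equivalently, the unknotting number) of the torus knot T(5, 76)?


For a torus knot T(p,q), both the unknotting number and genus equal (p-1)(q-1)/2.
= (5-1)(76-1)/2
= 4*75/2
= 300/2 = 150

150


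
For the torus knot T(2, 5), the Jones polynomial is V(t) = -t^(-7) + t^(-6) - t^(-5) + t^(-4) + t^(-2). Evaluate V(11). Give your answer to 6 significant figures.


Substituting t = 11 into V(t) = -t^(-7) + t^(-6) - t^(-5) + t^(-4) + t^(-2):
  (-)t^(-7) = -5.13158e-08
  (+)t^(-6) = 5.64474e-07
  (-)t^(-5) = -6.20921e-06
  (+)t^(-4) = 6.83013e-05
  (+)t^(-2) = 0.00826446
Sum = (-5.13158e-08) + (5.64474e-07) + (-6.20921e-06) + (6.83013e-05) + (0.00826446)
= 0.0083270681
Rounded to 6 significant figures: 0.00832707

0.00832707


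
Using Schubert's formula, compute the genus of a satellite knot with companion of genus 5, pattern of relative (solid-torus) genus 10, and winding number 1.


Schubert: g(satellite) = g_rel(pattern) + |winding| * g(companion),
where g_rel(pattern) is the genus of the pattern relative to the solid torus.
= 10 + 1 * 5
= 10 + 5 = 15

15


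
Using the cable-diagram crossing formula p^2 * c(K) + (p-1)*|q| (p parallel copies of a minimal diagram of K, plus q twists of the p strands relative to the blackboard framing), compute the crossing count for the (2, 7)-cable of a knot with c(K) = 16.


Step 1: Each of the c(K) crossings of the companion diagram becomes p*p = p^2 crossings among the p parallel strands, and each of the |q| twists s_1 s_2 ... s_(p-1) adds (p-1) crossings.
  Crossings = p^2 * c(K) + (p-1)*|q|
Step 2: = 2^2 * 16 + (2-1)*7
Step 3: = 4*16 + 1*7
Step 4: = 64 + 7 = 71

71


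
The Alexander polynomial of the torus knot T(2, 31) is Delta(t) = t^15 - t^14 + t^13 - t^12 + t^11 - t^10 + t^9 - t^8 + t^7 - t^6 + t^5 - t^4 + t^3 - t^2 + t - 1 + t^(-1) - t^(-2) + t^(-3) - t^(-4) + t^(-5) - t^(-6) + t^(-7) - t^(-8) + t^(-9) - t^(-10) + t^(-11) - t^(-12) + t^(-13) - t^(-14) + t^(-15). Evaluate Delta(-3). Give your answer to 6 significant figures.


Substituting t = -3 into Delta(t) = t^15 - t^14 + t^13 - t^12 + t^11 - t^10 + t^9 - t^8 + t^7 - t^6 + t^5 - t^4 + t^3 - t^2 + t - 1 + t^(-1) - t^(-2) + t^(-3) - t^(-4) + t^(-5) - t^(-6) + t^(-7) - t^(-8) + t^(-9) - t^(-10) + t^(-11) - t^(-12) + t^(-13) - t^(-14) + t^(-15):
Term values: (-14348907) + (-4782969) + (-1594323) + (-531441) + (-177147) + (-59049) + (-19683) + (-6561) + (-2187) + (-729) + (-243) + (-81) + (-27) + (-9) + (-3) + (-1) + (-0.333333) + (-0.111111) + (-0.037037) + (-0.0123457) + (-0.00411523) + (-0.00137174) + (-0.000457247) + (-0.000152416) + (-5.08053e-05) + (-1.69351e-05) + (-5.64503e-06) + (-1.88168e-06) + (-6.27225e-07) + (-2.09075e-07) + (-6.96917e-08)
Sum = -21523360.5
Rounded to 6 significant figures: -2.15234e+07

-2.15234e+07


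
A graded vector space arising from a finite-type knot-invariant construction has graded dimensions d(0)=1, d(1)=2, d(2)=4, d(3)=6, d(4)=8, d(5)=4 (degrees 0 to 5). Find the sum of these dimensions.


Total dimension = d(0) + d(1) + ... + d(5)
= 1 + 2 + 4 + 6 + 8 + 4
= 25

25


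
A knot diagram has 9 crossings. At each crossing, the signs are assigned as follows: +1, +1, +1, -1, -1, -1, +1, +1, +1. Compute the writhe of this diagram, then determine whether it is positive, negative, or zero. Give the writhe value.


Step 1: Count positive crossings (+1).
Positive crossings: 6
Step 2: Count negative crossings (-1).
Negative crossings: 3
Step 3: Writhe = (positive) - (negative)
w = 6 - 3 = 3
Step 4: |w| = 3, and w is positive

3


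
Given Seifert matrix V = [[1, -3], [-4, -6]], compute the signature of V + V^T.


Step 1: V + V^T = [[2, -7], [-7, -12]]
Step 2: trace = -10, det = -73
Step 3: Discriminant = (-10)^2 - 4*(-73) = 392
Step 4: Eigenvalues: 4.89949, -14.8995
Step 5: Signature = (# positive eigenvalues) - (# negative eigenvalues) = 0

0


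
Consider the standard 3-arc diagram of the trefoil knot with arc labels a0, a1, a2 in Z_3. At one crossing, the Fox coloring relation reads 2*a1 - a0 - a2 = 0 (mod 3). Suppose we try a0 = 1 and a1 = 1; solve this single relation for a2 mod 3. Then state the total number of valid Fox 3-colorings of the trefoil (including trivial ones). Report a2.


Step 1: Apply the given crossing relation 2*a1 - a0 - a2 = 0 (mod 3).
  a2 = 2*a1 - a0 mod 3
  a2 = 2*1 - 1 mod 3
  a2 = 2 - 1 mod 3
  a2 = 1 mod 3 = 1
Step 2: The trefoil has determinant 3.
  Number of Fox p-colorings (p prime) is p^2 if p = 3, else p.
  Since p = 3 divides det = 3, the trefoil is 3-colorable.
  (Indeed for p = 3 any choice of a0, a1 extends to a valid coloring; the trial (a0, a1, a2) = (1, 1, 1) satisfies all three crossing relations.)
  Total colorings = 3^2 = 9
Step 3: a2 = 1, total Fox 3-colorings = 9

1


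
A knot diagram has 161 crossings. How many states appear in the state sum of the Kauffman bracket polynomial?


Each crossing contributes 2 choices (A-smoothing or B-smoothing).
Total states = 2^161 = 2923003274661805836407369665432566039311865085952

2923003274661805836407369665432566039311865085952


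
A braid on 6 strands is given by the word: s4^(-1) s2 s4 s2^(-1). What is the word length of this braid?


The word length counts the number of generators (including inverses).
Listing each generator: s4^(-1), s2, s4, s2^(-1)
There are 4 generators in this braid word.

4


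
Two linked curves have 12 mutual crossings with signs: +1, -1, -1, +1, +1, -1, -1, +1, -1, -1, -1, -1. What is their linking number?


Step 1: Count positive crossings: 4
Step 2: Count negative crossings: 8
Step 3: Sum of signs = 4 - 8 = -4
Step 4: Linking number = sum/2 = -4/2 = -2

-2


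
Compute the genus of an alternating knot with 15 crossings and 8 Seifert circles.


For alternating knots, g = (c - s + 1)/2.
= (15 - 8 + 1)/2
= 8/2 = 4

4


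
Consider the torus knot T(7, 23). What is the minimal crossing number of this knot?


For a torus knot T(p, q) with gcd(p,q)=1,
the crossing number is min(p*(q-1), q*(p-1)).
p*(q-1) = 7*22 = 154
q*(p-1) = 23*6 = 138
min(154, 138) = 138

138


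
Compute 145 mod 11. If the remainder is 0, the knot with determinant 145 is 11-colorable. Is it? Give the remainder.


Step 1: A knot is p-colorable if and only if p divides its determinant.
Step 2: Compute 145 mod 11.
145 = 13 * 11 + 2
Step 3: 145 mod 11 = 2
Step 4: The knot is 11-colorable: no

2


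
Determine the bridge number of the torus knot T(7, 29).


The bridge number of T(p,q) is min(p,q).
min(7, 29) = 7

7


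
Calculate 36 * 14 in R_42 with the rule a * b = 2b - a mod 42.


36 * 14 = 2*14 - 36 mod 42
= 28 - 36 mod 42
= -8 mod 42 = 34

34


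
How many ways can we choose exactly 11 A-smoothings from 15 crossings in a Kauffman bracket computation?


We choose which 11 of 15 crossings get A-smoothings.
C(15, 11) = 15! / (11! * 4!)
= 1365

1365


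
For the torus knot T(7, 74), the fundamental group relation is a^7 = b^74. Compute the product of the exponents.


The relation is a^7 = b^74.
Product of exponents = 7 * 74
= 518

518


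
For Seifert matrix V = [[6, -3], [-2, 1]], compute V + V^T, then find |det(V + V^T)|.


Step 1: Form V + V^T where V = [[6, -3], [-2, 1]]
  V^T = [[6, -2], [-3, 1]]
  V + V^T = [[12, -5], [-5, 2]]
Step 2: det(V + V^T) = 12*2 - (-5)*(-5)
  = 24 - 25 = -1
Step 3: Knot determinant = |det(V + V^T)| = |-1| = 1

1


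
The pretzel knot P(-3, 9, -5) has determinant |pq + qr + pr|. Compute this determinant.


Step 1: Compute pq + qr + pr.
pq = (-3)*9 = -27
qr = 9*(-5) = -45
pr = (-3)*(-5) = 15
pq + qr + pr = -27 + (-45) + 15 = -57
Step 2: Take absolute value.
det(P(-3,9,-5)) = |-57| = 57

57


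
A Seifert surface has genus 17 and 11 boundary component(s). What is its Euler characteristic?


chi = 2 - 2g - b
= 2 - 2*17 - 11
= 2 - 34 - 11 = -43

-43


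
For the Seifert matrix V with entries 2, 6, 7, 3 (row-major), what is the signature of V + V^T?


Step 1: V + V^T = [[4, 13], [13, 6]]
Step 2: trace = 10, det = -145
Step 3: Discriminant = 10^2 - 4*(-145) = 680
Step 4: Eigenvalues: 18.0384, -8.0384
Step 5: Signature = (# positive eigenvalues) - (# negative eigenvalues) = 0

0


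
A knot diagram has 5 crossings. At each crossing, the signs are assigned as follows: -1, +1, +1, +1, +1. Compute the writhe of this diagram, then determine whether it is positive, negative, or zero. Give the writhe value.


Step 1: Count positive crossings (+1).
Positive crossings: 4
Step 2: Count negative crossings (-1).
Negative crossings: 1
Step 3: Writhe = (positive) - (negative)
w = 4 - 1 = 3
Step 4: |w| = 3, and w is positive

3


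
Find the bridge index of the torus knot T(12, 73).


The bridge number of T(p,q) is min(p,q).
min(12, 73) = 12

12


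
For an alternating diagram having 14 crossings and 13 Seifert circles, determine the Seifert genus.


For alternating knots, g = (c - s + 1)/2.
= (14 - 13 + 1)/2
= 2/2 = 1

1


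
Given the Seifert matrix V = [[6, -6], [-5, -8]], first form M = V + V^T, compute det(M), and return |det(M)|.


Step 1: Form V + V^T where V = [[6, -6], [-5, -8]]
  V^T = [[6, -5], [-6, -8]]
  V + V^T = [[12, -11], [-11, -16]]
Step 2: det(V + V^T) = 12*(-16) - (-11)*(-11)
  = -192 - 121 = -313
Step 3: Knot determinant = |det(V + V^T)| = |-313| = 313

313


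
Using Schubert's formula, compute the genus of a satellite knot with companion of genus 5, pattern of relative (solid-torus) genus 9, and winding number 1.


Schubert: g(satellite) = g_rel(pattern) + |winding| * g(companion),
where g_rel(pattern) is the genus of the pattern relative to the solid torus.
= 9 + 1 * 5
= 9 + 5 = 14

14


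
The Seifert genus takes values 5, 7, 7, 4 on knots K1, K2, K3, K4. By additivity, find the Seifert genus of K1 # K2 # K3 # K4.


The Seifert genus is additive under connected sum.
Seifert genus(K1 # K2 # K3 # K4) = (5) + (7) + (7) + (4)
= 23

23


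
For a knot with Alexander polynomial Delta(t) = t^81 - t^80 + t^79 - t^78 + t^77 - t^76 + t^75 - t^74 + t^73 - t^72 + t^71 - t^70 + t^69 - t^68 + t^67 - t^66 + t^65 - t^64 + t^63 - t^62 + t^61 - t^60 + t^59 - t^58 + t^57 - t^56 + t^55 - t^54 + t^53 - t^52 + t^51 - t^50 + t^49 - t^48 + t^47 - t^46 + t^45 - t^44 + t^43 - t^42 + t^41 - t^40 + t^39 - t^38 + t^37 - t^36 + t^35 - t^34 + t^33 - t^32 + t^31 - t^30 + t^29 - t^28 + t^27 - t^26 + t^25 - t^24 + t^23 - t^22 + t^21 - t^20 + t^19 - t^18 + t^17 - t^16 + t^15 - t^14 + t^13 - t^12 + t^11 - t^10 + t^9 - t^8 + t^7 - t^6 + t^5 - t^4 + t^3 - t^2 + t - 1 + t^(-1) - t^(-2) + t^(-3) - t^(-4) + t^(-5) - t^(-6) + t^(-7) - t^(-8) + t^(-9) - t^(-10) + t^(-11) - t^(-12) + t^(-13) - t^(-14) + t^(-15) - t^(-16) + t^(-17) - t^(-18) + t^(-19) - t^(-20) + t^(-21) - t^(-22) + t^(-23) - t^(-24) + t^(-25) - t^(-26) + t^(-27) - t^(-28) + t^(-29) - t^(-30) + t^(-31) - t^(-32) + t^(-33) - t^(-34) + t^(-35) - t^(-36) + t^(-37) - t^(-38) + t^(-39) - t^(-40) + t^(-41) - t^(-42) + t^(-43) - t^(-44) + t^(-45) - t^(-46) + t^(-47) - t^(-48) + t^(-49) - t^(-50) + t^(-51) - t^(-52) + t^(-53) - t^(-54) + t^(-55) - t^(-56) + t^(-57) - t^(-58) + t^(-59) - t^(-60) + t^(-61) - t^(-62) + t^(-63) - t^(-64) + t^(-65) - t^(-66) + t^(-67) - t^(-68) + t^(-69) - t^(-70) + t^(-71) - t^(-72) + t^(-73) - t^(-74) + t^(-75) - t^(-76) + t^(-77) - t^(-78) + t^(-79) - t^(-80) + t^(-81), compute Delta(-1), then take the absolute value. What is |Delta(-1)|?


Step 1: The polynomial has 163 terms with alternating signs, exponents from 81 down to -81.
Step 2: Substitute t = -1. The i-th term has coefficient (-1)^i and exponent (m-i),
  so its value is (-1)^i * (-1)^(m-i) = (-1)^m = -1 for every i.
Step 3: All 163 terms equal -1, so Delta(-1) = 163 * (-1) = -163
Step 4: |Delta(-1)| = 163

163
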